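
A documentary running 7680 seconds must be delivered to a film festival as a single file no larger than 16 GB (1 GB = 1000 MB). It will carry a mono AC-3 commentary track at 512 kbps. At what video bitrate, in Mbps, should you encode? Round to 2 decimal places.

Budget: 16 GB = 128000.0 Mb.
Total bitrate budget: 128000.0 Mb / 7680 s = 16.667 Mbps.
Audio: 512 kbps = 0.512 Mbps.
Video: 16.667 − 0.512 = 16.155 Mbps.

16.15 Mbps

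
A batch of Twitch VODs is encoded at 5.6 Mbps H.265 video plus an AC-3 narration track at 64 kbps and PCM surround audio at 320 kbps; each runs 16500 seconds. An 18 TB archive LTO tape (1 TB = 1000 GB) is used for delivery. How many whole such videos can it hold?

1458

Audio total: 64 + 320 = 384 kbps = 0.384 Mbps.
Total bitrate: 5.984 Mbps.
Per item: 5.984 Mbps × 16500 s = 98,736 Mb = 12,342 MB.
Capacity: 18 TB = 144,000,000 Mb; 1458.43 items → 1458 complete.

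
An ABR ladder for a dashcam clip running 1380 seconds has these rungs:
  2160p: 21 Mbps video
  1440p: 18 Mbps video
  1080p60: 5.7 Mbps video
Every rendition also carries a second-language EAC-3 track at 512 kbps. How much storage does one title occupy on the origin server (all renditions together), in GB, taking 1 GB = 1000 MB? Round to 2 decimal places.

Audio: 512 kbps = 0.512 Mbps.
Sum of rendition bitrates: (21+0.512) + (18+0.512) + (5.7+0.512) = 46.236 Mbps.
× 1380 s = 63,806 Mb = 7,976 MB = 7.976 GB.

7.98 GB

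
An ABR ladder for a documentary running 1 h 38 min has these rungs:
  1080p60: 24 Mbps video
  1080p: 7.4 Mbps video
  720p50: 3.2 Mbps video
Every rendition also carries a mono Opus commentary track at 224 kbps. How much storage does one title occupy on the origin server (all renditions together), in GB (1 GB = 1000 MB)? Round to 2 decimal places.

25.92 GB

1 h 38 min = 98 min = 5880 s
Audio: 224 kbps = 0.224 Mbps.
Sum of rendition bitrates: (24+0.224) + (7.4+0.224) + (3.2+0.224) = 35.272 Mbps.
× 5880 s = 207,399 Mb = 25,925 MB = 25.92 GB.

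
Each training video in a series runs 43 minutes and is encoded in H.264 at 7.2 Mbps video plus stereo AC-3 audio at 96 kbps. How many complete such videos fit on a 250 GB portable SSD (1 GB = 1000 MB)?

106

43 min = 2580 s
Audio: 96 kbps = 0.096 Mbps.
Total bitrate: 7.296 Mbps.
Per item: 7.296 Mbps × 2580 s = 18,824 Mb = 2,353 MB.
Capacity: 250 GB = 2,000,000 Mb; 106.25 items → 106 complete.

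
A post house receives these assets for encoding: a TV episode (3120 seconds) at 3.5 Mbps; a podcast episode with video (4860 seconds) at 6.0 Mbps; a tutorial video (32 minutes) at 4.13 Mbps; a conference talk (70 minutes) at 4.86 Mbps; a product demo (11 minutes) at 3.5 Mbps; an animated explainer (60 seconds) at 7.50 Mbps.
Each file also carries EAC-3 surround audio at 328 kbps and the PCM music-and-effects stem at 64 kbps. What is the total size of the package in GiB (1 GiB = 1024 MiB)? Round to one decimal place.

9.0 GiB

Audio total: 328 + 64 = 392 kbps = 0.392 Mbps.
TV episode: 3.892 Mbps × 3120 s = 12143.0 Mb
podcast episode with video: 6.392 Mbps × 4860 s = 31065.1 Mb
tutorial video: 4.522 Mbps × 1920 s = 8682.2 Mb
conference talk: 5.252 Mbps × 4200 s = 22058.4 Mb
product demo: 3.892 Mbps × 660 s = 2568.7 Mb
animated explainer: 7.892 Mbps × 60 s = 473.5 Mb
Total: 76991.0 Mb = 9623.9 MB.
= 8.963 GiB.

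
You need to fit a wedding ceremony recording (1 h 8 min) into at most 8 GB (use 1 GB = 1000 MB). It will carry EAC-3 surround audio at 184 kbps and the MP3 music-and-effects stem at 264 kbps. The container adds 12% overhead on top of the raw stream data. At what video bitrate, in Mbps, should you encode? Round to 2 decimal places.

13.56 Mbps

Budget: 8 GB = 64000.0 Mb.
Stream payload after overhead: 64000.0 / 1.12 = 57142.9 Mb.
1 h 8 min = 68 min = 4080 s
Total bitrate budget: 57142.9 Mb / 4080 s = 14.006 Mbps.
Audio total: 184 + 264 = 448 kbps = 0.448 Mbps.
Video: 14.006 − 0.448 = 13.558 Mbps.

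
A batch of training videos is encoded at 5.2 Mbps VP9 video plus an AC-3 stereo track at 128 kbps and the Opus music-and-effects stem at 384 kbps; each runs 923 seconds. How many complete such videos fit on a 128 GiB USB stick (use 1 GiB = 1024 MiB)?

208

Audio total: 128 + 384 = 512 kbps = 0.512 Mbps.
Total bitrate: 5.712 Mbps.
Per item: 5.712 Mbps × 923 s = 5,272 Mb = 659.0 MB.
Capacity: 128 GiB = 1,099,512 Mb; 208.55 items → 208 complete.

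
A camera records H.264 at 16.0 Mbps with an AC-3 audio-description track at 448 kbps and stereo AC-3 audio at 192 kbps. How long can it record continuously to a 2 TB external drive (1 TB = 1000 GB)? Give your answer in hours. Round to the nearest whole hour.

267 hours

Audio total: 448 + 192 = 640 kbps = 0.640 Mbps.
Total bitrate: 16.0 + 0.640 = 16.640 Mbps.
Capacity: 2 TB = 16,000,000 Mb.
Recording time: 16,000,000 / 16.640 = 961,538 s ≈ 267 hours.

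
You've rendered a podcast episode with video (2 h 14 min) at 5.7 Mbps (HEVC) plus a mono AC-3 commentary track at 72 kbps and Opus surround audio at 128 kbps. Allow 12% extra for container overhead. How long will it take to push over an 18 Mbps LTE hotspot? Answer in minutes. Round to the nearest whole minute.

49 minutes

2 h 14 min = 134 min = 8040 s
Audio total: 72 + 128 = 200 kbps = 0.200 Mbps.
Total bitrate: 5.900 Mbps.
File: 5.900 Mbps × 8040 s = 47436.0 Mb.
With 12% container overhead: ×1.12. → 53128.3 Mb.
At 18 Mbps: 53128.3 / 18 = 2951.6 s ≈ 49.2 minutes.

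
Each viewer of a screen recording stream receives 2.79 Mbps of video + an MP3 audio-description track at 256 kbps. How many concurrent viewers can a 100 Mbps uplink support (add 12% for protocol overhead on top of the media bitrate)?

Audio: 256 kbps = 0.256 Mbps.
Per-viewer media rate: 3.046 Mbps.
On the wire with 12% overhead: 3.412 Mbps.
100 Mbps = 100.0 Mbps; 100.0 / 3.412 = 29.31 → 29 viewers.

29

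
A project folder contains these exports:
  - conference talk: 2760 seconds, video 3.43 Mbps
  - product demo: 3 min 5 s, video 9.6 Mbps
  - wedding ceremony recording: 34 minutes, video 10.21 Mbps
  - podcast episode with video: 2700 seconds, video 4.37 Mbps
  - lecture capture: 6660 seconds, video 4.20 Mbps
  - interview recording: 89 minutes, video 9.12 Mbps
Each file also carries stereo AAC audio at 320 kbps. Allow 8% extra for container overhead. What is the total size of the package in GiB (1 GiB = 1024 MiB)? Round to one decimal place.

15.9 GiB

Audio: 320 kbps = 0.320 Mbps.
conference talk: 3.750 Mbps × 2760 s × 1.08 = 11178.0 Mb
product demo: 9.920 Mbps × 185 s × 1.08 = 1982.0 Mb
wedding ceremony recording: 10.530 Mbps × 2040 s × 1.08 = 23199.7 Mb
podcast episode with video: 4.690 Mbps × 2700 s × 1.08 = 13676.0 Mb
lecture capture: 4.520 Mbps × 6660 s × 1.08 = 32511.5 Mb
interview recording: 9.440 Mbps × 5340 s × 1.08 = 54442.4 Mb
Total: 136989.6 Mb = 17123.7 MB.
= 15.95 GiB.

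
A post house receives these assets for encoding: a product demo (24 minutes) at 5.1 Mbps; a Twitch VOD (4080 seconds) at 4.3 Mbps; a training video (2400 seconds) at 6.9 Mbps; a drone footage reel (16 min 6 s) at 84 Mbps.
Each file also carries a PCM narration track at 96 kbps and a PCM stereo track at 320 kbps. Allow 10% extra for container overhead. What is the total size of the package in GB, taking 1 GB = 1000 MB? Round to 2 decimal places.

17.36 GB

Audio total: 96 + 320 = 416 kbps = 0.416 Mbps.
product demo: 5.516 Mbps × 1440 s × 1.10 = 8737.3 Mb
Twitch VOD: 4.716 Mbps × 4080 s × 1.10 = 21165.4 Mb
training video: 7.316 Mbps × 2400 s × 1.10 = 19314.2 Mb
drone footage reel: 84.416 Mbps × 966 s × 1.10 = 89700.4 Mb
Total: 138917.4 Mb = 17364.7 MB.
= 17.36 GB.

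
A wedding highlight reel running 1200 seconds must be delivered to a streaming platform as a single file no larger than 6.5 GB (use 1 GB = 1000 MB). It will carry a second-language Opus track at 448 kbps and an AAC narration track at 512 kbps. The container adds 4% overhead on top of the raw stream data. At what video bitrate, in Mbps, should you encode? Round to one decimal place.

Budget: 6.5 GB = 52000.0 Mb.
Stream payload after overhead: 52000.0 / 1.04 = 50000.0 Mb.
Total bitrate budget: 50000.0 Mb / 1200 s = 41.667 Mbps.
Audio total: 448 + 512 = 960 kbps = 0.960 Mbps.
Video: 41.667 − 0.960 = 40.707 Mbps.

40.7 Mbps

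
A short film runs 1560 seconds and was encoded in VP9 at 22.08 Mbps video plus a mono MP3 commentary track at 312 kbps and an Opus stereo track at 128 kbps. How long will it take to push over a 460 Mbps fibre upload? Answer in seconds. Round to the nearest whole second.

Audio total: 312 + 128 = 440 kbps = 0.440 Mbps.
Total bitrate: 22.520 Mbps.
File: 22.520 Mbps × 1560 s = 35131.2 Mb.
At 460 Mbps: 35131.2 / 460 = 76.4 s ≈ 76.4 seconds.

76 seconds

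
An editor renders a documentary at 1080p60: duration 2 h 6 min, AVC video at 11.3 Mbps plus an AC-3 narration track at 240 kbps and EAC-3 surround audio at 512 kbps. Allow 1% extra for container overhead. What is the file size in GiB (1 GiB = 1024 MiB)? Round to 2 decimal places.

10.71 GiB

2 h 6 min = 126 min = 7560 s
Audio total: 240 + 512 = 752 kbps = 0.752 Mbps.
Total bitrate: 11.3 + 0.752 = 12.052 Mbps.
Stream data: 12.052 Mbps × 7560 s = 91113.1 Mb.
With 1% container overhead: ×1.01.
92,024 Mb = 11,503,031,400 bytes ÷ 1,073,741,824 = 10.71 GiB.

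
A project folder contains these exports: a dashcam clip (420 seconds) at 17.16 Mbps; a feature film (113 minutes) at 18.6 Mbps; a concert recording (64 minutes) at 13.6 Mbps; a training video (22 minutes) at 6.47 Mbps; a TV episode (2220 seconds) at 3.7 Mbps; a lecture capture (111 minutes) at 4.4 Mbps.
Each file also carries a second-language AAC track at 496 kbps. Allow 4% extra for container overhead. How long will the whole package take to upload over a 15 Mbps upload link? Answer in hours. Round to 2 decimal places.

4.66 hours

Audio: 496 kbps = 0.496 Mbps.
dashcam clip: 17.656 Mbps × 420 s × 1.04 = 7712.1 Mb
feature film: 19.096 Mbps × 6780 s × 1.04 = 134649.7 Mb
concert recording: 14.096 Mbps × 3840 s × 1.04 = 56293.8 Mb
training video: 6.966 Mbps × 1320 s × 1.04 = 9562.9 Mb
TV episode: 4.196 Mbps × 2220 s × 1.04 = 9687.7 Mb
lecture capture: 4.896 Mbps × 6660 s × 1.04 = 33911.7 Mb
Total: 251817.9 Mb = 31477.2 MB.
At 15 Mbps: 251817.9 / 15 = 16788 s ≈ 4.66 hours.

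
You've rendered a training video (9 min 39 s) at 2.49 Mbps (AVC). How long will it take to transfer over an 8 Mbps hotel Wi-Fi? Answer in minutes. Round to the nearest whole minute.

3 minutes

9 min 39 s = 579 s
File: 2.490 Mbps × 579 s = 1441.7 Mb.
At 8 Mbps: 1441.7 / 8 = 180.2 s ≈ 3 minutes.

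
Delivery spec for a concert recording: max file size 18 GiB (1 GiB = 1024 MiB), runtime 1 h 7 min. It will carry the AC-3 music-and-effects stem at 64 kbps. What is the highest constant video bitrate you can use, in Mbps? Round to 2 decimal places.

38.40 Mbps

Budget: 18 GiB = 154618.8 Mb.
1 h 7 min = 67 min = 4020 s
Total bitrate budget: 154618.8 Mb / 4020 s = 38.462 Mbps.
Audio: 64 kbps = 0.064 Mbps.
Video: 38.462 − 0.064 = 38.398 Mbps.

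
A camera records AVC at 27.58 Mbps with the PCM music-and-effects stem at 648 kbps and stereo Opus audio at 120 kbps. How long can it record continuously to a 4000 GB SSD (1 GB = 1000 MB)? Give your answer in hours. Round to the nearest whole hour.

314 hours

Audio total: 648 + 120 = 768 kbps = 0.768 Mbps.
Total bitrate: 27.58 + 0.768 = 28.348 Mbps.
Capacity: 4000 GB = 32,000,000 Mb.
Recording time: 32,000,000 / 28.348 = 1,128,827 s ≈ 314 hours.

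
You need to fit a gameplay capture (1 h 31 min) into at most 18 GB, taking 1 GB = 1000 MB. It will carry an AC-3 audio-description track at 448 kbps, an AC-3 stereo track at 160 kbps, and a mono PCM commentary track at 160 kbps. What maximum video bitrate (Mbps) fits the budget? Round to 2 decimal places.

25.61 Mbps

Budget: 18 GB = 144000.0 Mb.
1 h 31 min = 91 min = 5460 s
Total bitrate budget: 144000.0 Mb / 5460 s = 26.374 Mbps.
Audio total: 448 + 160 + 160 = 768 kbps = 0.768 Mbps.
Video: 26.374 − 0.768 = 25.606 Mbps.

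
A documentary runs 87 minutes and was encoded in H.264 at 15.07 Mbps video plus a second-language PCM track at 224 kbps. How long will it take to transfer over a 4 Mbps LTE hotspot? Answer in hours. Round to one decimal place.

5.5 hours

87 min = 5220 s
Audio: 224 kbps = 0.224 Mbps.
Total bitrate: 15.294 Mbps.
File: 15.294 Mbps × 5220 s = 79834.7 Mb.
At 4 Mbps: 79834.7 / 4 = 19958.7 s ≈ 5.54 hours.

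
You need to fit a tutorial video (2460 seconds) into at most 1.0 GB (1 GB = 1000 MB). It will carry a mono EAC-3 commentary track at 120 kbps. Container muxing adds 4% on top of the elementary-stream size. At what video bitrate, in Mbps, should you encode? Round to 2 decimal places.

Budget: 1.0 GB = 8000.0 Mb.
Stream payload after overhead: 8000.0 / 1.04 = 7692.3 Mb.
Total bitrate budget: 7692.3 Mb / 2460 s = 3.127 Mbps.
Audio: 120 kbps = 0.120 Mbps.
Video: 3.127 − 0.120 = 3.007 Mbps.

3.01 Mbps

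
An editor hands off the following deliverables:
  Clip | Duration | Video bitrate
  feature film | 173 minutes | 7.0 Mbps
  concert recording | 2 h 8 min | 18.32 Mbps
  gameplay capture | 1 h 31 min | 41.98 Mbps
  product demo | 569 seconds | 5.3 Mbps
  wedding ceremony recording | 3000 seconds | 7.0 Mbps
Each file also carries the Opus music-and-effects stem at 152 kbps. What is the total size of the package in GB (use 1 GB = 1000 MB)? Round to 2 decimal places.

58.84 GB

Audio: 152 kbps = 0.152 Mbps.
feature film: 7.152 Mbps × 10380 s = 74237.8 Mb
concert recording: 18.472 Mbps × 7680 s = 141865.0 Mb
gameplay capture: 42.132 Mbps × 5460 s = 230040.7 Mb
product demo: 5.452 Mbps × 569 s = 3102.2 Mb
wedding ceremony recording: 7.152 Mbps × 3000 s = 21456.0 Mb
Total: 470701.6 Mb = 58837.7 MB.
= 58.84 GB.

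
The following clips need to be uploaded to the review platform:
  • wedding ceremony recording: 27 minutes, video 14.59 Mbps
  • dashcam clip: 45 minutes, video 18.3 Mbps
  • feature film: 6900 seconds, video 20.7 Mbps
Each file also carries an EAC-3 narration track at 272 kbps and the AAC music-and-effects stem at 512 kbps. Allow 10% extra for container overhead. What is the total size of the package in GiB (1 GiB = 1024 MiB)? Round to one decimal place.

Audio total: 272 + 512 = 784 kbps = 0.784 Mbps.
wedding ceremony recording: 15.374 Mbps × 1620 s × 1.10 = 27396.5 Mb
dashcam clip: 19.084 Mbps × 2700 s × 1.10 = 56679.5 Mb
feature film: 21.484 Mbps × 6900 s × 1.10 = 163063.6 Mb
Total: 247139.5 Mb = 30892.4 MB.
= 28.77 GiB.

28.8 GiB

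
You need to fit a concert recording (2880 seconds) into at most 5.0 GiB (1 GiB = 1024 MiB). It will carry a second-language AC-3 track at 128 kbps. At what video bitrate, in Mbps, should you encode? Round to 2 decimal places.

14.79 Mbps

Budget: 5.0 GiB = 42949.7 Mb.
Total bitrate budget: 42949.7 Mb / 2880 s = 14.913 Mbps.
Audio: 128 kbps = 0.128 Mbps.
Video: 14.913 − 0.128 = 14.785 Mbps.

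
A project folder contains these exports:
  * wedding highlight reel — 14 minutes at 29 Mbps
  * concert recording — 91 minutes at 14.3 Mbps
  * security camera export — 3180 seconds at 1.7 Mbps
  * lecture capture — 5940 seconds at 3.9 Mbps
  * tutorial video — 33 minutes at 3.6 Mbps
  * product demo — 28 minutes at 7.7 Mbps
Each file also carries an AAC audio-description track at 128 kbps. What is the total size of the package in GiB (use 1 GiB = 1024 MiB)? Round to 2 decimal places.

Audio: 128 kbps = 0.128 Mbps.
wedding highlight reel: 29.128 Mbps × 840 s = 24467.5 Mb
concert recording: 14.428 Mbps × 5460 s = 78776.9 Mb
security camera export: 1.828 Mbps × 3180 s = 5813.0 Mb
lecture capture: 4.028 Mbps × 5940 s = 23926.3 Mb
tutorial video: 3.728 Mbps × 1980 s = 7381.4 Mb
product demo: 7.828 Mbps × 1680 s = 13151.0 Mb
Total: 153516.2 Mb = 19189.5 MB.
= 17.87 GiB.

17.87 GiB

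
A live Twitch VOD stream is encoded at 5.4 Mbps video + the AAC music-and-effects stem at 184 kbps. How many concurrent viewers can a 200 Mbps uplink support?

35

Audio: 184 kbps = 0.184 Mbps.
Per-viewer media rate: 5.584 Mbps.
200 Mbps = 200.0 Mbps; 200.0 / 5.584 = 35.82 → 35 viewers.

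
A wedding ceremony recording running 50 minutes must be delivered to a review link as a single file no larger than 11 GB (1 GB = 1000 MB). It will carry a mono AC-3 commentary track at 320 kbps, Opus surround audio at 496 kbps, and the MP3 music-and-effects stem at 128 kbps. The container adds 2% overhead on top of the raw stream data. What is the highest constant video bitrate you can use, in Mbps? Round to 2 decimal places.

Budget: 11 GB = 88000.0 Mb.
Stream payload after overhead: 88000.0 / 1.02 = 86274.5 Mb.
50 min = 3000 s
Total bitrate budget: 86274.5 Mb / 3000 s = 28.758 Mbps.
Audio total: 320 + 496 + 128 = 944 kbps = 0.944 Mbps.
Video: 28.758 − 0.944 = 27.814 Mbps.

27.81 Mbps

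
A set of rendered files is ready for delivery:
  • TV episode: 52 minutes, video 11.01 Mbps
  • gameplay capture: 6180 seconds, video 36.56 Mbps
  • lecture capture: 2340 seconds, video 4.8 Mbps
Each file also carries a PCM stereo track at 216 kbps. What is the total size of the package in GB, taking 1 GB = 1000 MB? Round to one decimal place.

Audio: 216 kbps = 0.216 Mbps.
TV episode: 11.226 Mbps × 3120 s = 35025.1 Mb
gameplay capture: 36.776 Mbps × 6180 s = 227275.7 Mb
lecture capture: 5.016 Mbps × 2340 s = 11737.4 Mb
Total: 274038.2 Mb = 34254.8 MB.
= 34.25 GB.

34.3 GB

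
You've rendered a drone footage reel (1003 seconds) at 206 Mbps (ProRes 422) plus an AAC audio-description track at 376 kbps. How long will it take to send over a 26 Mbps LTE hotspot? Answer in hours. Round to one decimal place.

Audio: 376 kbps = 0.376 Mbps.
Total bitrate: 206.376 Mbps.
File: 206.376 Mbps × 1003 s = 206995.1 Mb.
At 26 Mbps: 206995.1 / 26 = 7961.4 s ≈ 2.21 hours.

2.2 hours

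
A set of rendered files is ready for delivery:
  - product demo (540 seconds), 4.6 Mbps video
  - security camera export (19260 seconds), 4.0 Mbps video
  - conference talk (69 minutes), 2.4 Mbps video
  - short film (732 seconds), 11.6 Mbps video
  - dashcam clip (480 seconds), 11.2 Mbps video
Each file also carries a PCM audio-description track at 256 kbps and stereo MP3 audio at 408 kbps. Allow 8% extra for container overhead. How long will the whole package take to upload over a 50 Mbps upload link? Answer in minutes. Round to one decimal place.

Audio total: 256 + 408 = 664 kbps = 0.664 Mbps.
product demo: 5.264 Mbps × 540 s × 1.08 = 3070.0 Mb
security camera export: 4.664 Mbps × 19260 s × 1.08 = 97014.9 Mb
conference talk: 3.064 Mbps × 4140 s × 1.08 = 13699.8 Mb
short film: 12.264 Mbps × 732 s × 1.08 = 9695.4 Mb
dashcam clip: 11.864 Mbps × 480 s × 1.08 = 6150.3 Mb
Total: 129630.4 Mb = 16203.8 MB.
At 50 Mbps: 129630.4 / 50 = 2593 s ≈ 43.2 minutes.

43.2 minutes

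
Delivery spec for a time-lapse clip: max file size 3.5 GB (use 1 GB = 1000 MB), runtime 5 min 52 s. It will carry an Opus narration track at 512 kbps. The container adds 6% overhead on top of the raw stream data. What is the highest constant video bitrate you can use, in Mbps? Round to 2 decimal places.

Budget: 3.5 GB = 28000.0 Mb.
Stream payload after overhead: 28000.0 / 1.06 = 26415.1 Mb.
5 min 52 s = 352 s
Total bitrate budget: 26415.1 Mb / 352 s = 75.043 Mbps.
Audio: 512 kbps = 0.512 Mbps.
Video: 75.043 − 0.512 = 74.531 Mbps.

74.53 Mbps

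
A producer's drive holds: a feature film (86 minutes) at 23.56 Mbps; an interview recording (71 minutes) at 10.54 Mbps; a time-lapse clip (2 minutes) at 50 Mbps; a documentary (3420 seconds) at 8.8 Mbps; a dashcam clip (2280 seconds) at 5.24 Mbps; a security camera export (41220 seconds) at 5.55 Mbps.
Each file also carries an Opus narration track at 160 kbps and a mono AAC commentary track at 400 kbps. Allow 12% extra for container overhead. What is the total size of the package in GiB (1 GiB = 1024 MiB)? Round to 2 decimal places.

Audio total: 160 + 400 = 560 kbps = 0.560 Mbps.
feature film: 24.120 Mbps × 5160 s × 1.12 = 139394.3 Mb
interview recording: 11.100 Mbps × 4260 s × 1.12 = 52960.3 Mb
time-lapse clip: 50.560 Mbps × 120 s × 1.12 = 6795.3 Mb
documentary: 9.360 Mbps × 3420 s × 1.12 = 35852.5 Mb
dashcam clip: 5.800 Mbps × 2280 s × 1.12 = 14810.9 Mb
security camera export: 6.110 Mbps × 41220 s × 1.12 = 282076.7 Mb
Total: 531890.0 Mb = 66486.3 MB.
= 61.92 GiB.

61.92 GiB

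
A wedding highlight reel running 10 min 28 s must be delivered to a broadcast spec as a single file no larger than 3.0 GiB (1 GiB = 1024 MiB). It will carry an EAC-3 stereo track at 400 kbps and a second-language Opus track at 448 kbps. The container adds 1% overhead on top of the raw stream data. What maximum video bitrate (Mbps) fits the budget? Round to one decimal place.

Budget: 3.0 GiB = 25769.8 Mb.
Stream payload after overhead: 25769.8 / 1.01 = 25514.7 Mb.
10 min 28 s = 628 s
Total bitrate budget: 25514.7 Mb / 628 s = 40.628 Mbps.
Audio total: 400 + 448 = 848 kbps = 0.848 Mbps.
Video: 40.628 − 0.848 = 39.780 Mbps.

39.8 Mbps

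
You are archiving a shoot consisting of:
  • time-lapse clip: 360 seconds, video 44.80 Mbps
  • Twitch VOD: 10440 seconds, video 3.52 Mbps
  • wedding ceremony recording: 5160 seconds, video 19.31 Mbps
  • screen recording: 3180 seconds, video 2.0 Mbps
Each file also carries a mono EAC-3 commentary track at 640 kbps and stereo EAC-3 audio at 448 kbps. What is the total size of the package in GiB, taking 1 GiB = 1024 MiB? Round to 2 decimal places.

Audio total: 640 + 448 = 1088 kbps = 1.088 Mbps.
time-lapse clip: 45.888 Mbps × 360 s = 16519.7 Mb
Twitch VOD: 4.608 Mbps × 10440 s = 48107.5 Mb
wedding ceremony recording: 20.398 Mbps × 5160 s = 105253.7 Mb
screen recording: 3.088 Mbps × 3180 s = 9819.8 Mb
Total: 179700.7 Mb = 22462.6 MB.
= 20.92 GiB.

20.92 GiB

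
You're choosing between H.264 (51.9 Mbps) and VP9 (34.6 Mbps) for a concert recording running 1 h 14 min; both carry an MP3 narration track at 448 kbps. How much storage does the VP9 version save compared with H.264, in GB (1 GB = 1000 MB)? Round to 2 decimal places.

9.60 GB

1 h 14 min = 74 min = 4440 s
Audio: 448 kbps = 0.448 Mbps.
H.264: 52.348 Mbps × 4440 s = 232425.1 Mb = 29.053 GB.
VP9: 35.048 Mbps × 4440 s = 155613.1 Mb = 19.452 GB.
Saving: 29.053 − 19.452 = 9.601 GB.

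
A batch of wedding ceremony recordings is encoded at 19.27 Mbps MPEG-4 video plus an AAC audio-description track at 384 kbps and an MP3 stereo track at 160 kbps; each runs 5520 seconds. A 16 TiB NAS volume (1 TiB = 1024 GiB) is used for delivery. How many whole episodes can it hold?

Audio total: 384 + 160 = 544 kbps = 0.544 Mbps.
Total bitrate: 19.814 Mbps.
Per item: 19.814 Mbps × 5520 s = 109,373 Mb = 13,672 MB.
Capacity: 16 TiB = 140,737,488 Mb; 1286.76 items → 1286 complete.

1286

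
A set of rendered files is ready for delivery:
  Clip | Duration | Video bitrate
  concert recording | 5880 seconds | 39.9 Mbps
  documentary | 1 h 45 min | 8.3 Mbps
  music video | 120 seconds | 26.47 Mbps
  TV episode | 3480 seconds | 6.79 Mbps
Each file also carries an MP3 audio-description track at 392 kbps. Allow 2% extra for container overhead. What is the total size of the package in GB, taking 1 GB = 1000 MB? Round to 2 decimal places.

40.79 GB

Audio: 392 kbps = 0.392 Mbps.
concert recording: 40.292 Mbps × 5880 s × 1.02 = 241655.3 Mb
documentary: 8.692 Mbps × 6300 s × 1.02 = 55854.8 Mb
music video: 26.862 Mbps × 120 s × 1.02 = 3287.9 Mb
TV episode: 7.182 Mbps × 3480 s × 1.02 = 25493.2 Mb
Total: 326291.2 Mb = 40786.4 MB.
= 40.79 GB.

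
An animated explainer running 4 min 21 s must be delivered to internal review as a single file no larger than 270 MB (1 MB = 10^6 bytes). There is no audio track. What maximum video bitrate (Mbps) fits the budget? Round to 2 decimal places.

Budget: 270 MB = 2160.0 Mb.
4 min 21 s = 261 s
Total bitrate budget: 2160.0 Mb / 261 s = 8.276 Mbps.

8.28 Mbps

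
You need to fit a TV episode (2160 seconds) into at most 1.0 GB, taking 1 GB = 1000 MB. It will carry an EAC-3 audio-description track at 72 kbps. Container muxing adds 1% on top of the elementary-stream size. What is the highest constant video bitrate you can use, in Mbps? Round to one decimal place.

Budget: 1.0 GB = 8000.0 Mb.
Stream payload after overhead: 8000.0 / 1.01 = 7920.8 Mb.
Total bitrate budget: 7920.8 Mb / 2160 s = 3.667 Mbps.
Audio: 72 kbps = 0.072 Mbps.
Video: 3.667 − 0.072 = 3.595 Mbps.

3.6 Mbps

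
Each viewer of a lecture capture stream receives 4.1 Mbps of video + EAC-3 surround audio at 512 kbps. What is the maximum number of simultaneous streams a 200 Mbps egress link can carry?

43

Audio: 512 kbps = 0.512 Mbps.
Per-viewer media rate: 4.612 Mbps.
200 Mbps = 200.0 Mbps; 200.0 / 4.612 = 43.37 → 43 viewers.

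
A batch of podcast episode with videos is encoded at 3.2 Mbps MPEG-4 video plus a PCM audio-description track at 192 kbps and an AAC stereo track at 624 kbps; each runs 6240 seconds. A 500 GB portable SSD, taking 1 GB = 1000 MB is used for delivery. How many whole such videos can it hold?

159

Audio total: 192 + 624 = 816 kbps = 0.816 Mbps.
Total bitrate: 4.016 Mbps.
Per item: 4.016 Mbps × 6240 s = 25,060 Mb = 3,132 MB.
Capacity: 500 GB = 4,000,000 Mb; 159.62 items → 159 complete.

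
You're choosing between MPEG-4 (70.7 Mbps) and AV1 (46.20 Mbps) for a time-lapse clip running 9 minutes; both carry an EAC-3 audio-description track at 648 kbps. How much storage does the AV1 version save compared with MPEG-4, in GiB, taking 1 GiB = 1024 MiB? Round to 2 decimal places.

1.54 GiB

9 min = 540 s
Audio: 648 kbps = 0.648 Mbps.
MPEG-4: 71.348 Mbps × 540 s = 38527.9 Mb = 4.485 GiB.
AV1: 46.848 Mbps × 540 s = 25297.9 Mb = 2.945 GiB.
Saving: 4.485 − 2.945 = 1.540 GiB.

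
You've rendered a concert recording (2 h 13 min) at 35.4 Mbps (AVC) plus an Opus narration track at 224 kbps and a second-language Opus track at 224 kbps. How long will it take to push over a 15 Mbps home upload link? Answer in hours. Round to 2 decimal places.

2 h 13 min = 133 min = 7980 s
Audio total: 224 + 224 = 448 kbps = 0.448 Mbps.
Total bitrate: 35.848 Mbps.
File: 35.848 Mbps × 7980 s = 286067.0 Mb.
At 15 Mbps: 286067.0 / 15 = 19071.1 s ≈ 5.3 hours.

5.30 hours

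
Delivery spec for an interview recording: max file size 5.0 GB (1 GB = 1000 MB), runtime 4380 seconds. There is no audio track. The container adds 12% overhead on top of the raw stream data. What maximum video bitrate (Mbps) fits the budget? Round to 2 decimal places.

Budget: 5.0 GB = 40000.0 Mb.
Stream payload after overhead: 40000.0 / 1.12 = 35714.3 Mb.
Total bitrate budget: 35714.3 Mb / 4380 s = 8.154 Mbps.

8.15 Mbps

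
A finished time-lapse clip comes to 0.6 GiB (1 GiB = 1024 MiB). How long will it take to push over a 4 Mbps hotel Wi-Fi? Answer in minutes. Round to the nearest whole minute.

21 minutes

File: 0.6 GiB = 5154.0 Mb.
At 4 Mbps: 5154.0 / 4 = 1288.5 s ≈ 21.5 minutes.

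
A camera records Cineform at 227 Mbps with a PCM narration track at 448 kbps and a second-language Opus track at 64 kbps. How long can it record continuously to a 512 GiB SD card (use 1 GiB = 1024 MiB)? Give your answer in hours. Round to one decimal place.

5.4 hours

Audio total: 448 + 64 = 512 kbps = 0.512 Mbps.
Total bitrate: 227 + 0.512 = 227.512 Mbps.
Capacity: 512 GiB = 4,398,047 Mb.
Recording time: 4,398,047 / 227.512 = 19,331 s ≈ 5.37 hours.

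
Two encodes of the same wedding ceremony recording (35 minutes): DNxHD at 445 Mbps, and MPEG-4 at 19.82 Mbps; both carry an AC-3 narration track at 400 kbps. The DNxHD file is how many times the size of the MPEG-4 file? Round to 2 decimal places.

35 min = 2100 s
Audio: 400 kbps = 0.400 Mbps.
DNxHD: 445.400 Mbps × 2100 s = 935340.0 Mb = 116.918 GB.
MPEG-4: 20.220 Mbps × 2100 s = 42462.0 Mb = 5.308 GB.
Ratio: 116.918 / 5.308 = 22.028.

22.03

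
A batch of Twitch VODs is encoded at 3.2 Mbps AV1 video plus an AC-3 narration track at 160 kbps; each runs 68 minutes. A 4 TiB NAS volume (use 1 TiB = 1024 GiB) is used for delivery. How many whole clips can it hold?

2566

68 min = 4080 s
Audio: 160 kbps = 0.160 Mbps.
Total bitrate: 3.360 Mbps.
Per item: 3.360 Mbps × 4080 s = 13,709 Mb = 1,714 MB.
Capacity: 4 TiB = 35,184,372 Mb; 2566.55 items → 2566 complete.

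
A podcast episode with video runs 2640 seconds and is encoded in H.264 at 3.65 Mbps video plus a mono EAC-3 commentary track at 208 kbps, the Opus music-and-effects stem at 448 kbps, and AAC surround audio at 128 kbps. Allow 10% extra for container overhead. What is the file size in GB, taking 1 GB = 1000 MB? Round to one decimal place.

1.6 GB

Audio total: 208 + 448 + 128 = 784 kbps = 0.784 Mbps.
Total bitrate: 3.65 + 0.784 = 4.434 Mbps.
Stream data: 4.434 Mbps × 2640 s = 11705.8 Mb.
With 10% container overhead: ×1.10.
12,876 Mb ÷ 8 = 1,610 MB → 1.610 GB.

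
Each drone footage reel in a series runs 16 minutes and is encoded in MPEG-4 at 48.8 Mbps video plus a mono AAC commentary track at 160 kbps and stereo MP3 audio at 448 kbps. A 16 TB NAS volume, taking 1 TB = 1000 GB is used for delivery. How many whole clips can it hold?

2698

16 min = 960 s
Audio total: 160 + 448 = 608 kbps = 0.608 Mbps.
Total bitrate: 49.408 Mbps.
Per item: 49.408 Mbps × 960 s = 47,432 Mb = 5,929 MB.
Capacity: 16 TB = 128,000,000 Mb; 2698.62 items → 2698 complete.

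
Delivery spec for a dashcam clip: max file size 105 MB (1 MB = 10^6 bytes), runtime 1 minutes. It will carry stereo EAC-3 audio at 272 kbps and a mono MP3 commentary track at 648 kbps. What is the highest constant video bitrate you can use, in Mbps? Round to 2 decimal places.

Budget: 105 MB = 840.0 Mb.
Total bitrate budget: 840.0 Mb / 60 s = 14.000 Mbps.
Audio total: 272 + 648 = 920 kbps = 0.920 Mbps.
Video: 14.000 − 0.920 = 13.080 Mbps.

13.08 Mbps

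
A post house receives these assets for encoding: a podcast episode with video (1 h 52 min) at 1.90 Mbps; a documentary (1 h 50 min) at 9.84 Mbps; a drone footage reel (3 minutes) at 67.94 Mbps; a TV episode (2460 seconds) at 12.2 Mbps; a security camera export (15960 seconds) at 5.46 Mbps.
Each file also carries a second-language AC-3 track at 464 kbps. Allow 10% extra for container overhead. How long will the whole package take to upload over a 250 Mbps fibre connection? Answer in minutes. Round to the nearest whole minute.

16 minutes

Audio: 464 kbps = 0.464 Mbps.
podcast episode with video: 2.364 Mbps × 6720 s × 1.10 = 17474.7 Mb
documentary: 10.304 Mbps × 6600 s × 1.10 = 74807.0 Mb
drone footage reel: 68.404 Mbps × 180 s × 1.10 = 13544.0 Mb
TV episode: 12.664 Mbps × 2460 s × 1.10 = 34268.8 Mb
security camera export: 5.924 Mbps × 15960 s × 1.10 = 104001.7 Mb
Total: 244096.2 Mb = 30512.0 MB.
At 250 Mbps: 244096.2 / 250 = 976 s ≈ 16.3 minutes.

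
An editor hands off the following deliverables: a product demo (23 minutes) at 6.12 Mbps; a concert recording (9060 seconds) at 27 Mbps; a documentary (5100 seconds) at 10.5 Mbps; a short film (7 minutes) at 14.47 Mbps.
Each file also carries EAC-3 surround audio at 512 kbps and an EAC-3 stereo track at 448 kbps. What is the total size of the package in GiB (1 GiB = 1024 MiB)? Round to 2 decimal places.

Audio total: 512 + 448 = 960 kbps = 0.960 Mbps.
product demo: 7.080 Mbps × 1380 s = 9770.4 Mb
concert recording: 27.960 Mbps × 9060 s = 253317.6 Mb
documentary: 11.460 Mbps × 5100 s = 58446.0 Mb
short film: 15.430 Mbps × 420 s = 6480.6 Mb
Total: 328014.6 Mb = 41001.8 MB.
= 38.19 GiB.

38.19 GiB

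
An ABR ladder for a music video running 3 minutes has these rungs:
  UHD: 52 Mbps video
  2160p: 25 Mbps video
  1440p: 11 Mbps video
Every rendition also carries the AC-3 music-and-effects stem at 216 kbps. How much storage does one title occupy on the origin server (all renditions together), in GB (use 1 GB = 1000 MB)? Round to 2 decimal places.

1.99 GB

3 min = 180 s
Audio: 216 kbps = 0.216 Mbps.
Sum of rendition bitrates: (52+0.216) + (25+0.216) + (11+0.216) = 88.648 Mbps.
× 180 s = 15,957 Mb = 1,995 MB = 1.995 GB.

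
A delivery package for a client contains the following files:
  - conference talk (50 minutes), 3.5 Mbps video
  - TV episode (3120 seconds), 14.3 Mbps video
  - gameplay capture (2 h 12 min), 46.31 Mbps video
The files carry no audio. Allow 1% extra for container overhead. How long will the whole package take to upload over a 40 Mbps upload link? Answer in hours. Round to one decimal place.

3.0 hours

conference talk: 3.500 Mbps × 3000 s × 1.01 = 10605.0 Mb
TV episode: 14.300 Mbps × 3120 s × 1.01 = 45062.2 Mb
gameplay capture: 46.310 Mbps × 7920 s × 1.01 = 370443.0 Mb
Total: 426110.1 Mb = 53263.8 MB.
At 40 Mbps: 426110.1 / 40 = 10653 s ≈ 2.96 hours.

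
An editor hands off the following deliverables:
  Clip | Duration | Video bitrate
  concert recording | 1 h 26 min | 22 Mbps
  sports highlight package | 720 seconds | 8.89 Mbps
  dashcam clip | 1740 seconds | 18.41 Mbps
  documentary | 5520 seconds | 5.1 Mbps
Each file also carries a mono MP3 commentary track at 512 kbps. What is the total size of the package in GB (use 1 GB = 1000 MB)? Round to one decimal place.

23.4 GB

Audio: 512 kbps = 0.512 Mbps.
concert recording: 22.512 Mbps × 5160 s = 116161.9 Mb
sports highlight package: 9.402 Mbps × 720 s = 6769.4 Mb
dashcam clip: 18.922 Mbps × 1740 s = 32924.3 Mb
documentary: 5.612 Mbps × 5520 s = 30978.2 Mb
Total: 186833.9 Mb = 23354.2 MB.
= 23.35 GB.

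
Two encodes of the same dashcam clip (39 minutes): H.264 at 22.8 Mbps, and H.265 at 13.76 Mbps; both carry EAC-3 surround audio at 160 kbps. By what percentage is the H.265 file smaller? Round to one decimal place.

39 min = 2340 s
Audio: 160 kbps = 0.160 Mbps.
H.264: 22.960 Mbps × 2340 s = 53726.4 Mb = 6.716 GB.
H.265: 13.920 Mbps × 2340 s = 32572.8 Mb = 4.072 GB.
Reduction: (1 − 4.072/6.716) × 100 = 39.37%.

39.4%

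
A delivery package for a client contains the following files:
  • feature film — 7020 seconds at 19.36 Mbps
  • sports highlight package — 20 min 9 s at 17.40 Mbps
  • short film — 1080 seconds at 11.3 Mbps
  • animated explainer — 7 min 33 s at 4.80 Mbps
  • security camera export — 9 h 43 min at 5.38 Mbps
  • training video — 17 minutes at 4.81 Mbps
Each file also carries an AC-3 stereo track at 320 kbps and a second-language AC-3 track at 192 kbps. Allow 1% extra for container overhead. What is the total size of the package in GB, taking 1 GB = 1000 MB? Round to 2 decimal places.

48.97 GB

Audio total: 320 + 192 = 512 kbps = 0.512 Mbps.
feature film: 19.872 Mbps × 7020 s × 1.01 = 140896.5 Mb
sports highlight package: 17.912 Mbps × 1209 s × 1.01 = 21872.2 Mb
short film: 11.812 Mbps × 1080 s × 1.01 = 12884.5 Mb
animated explainer: 5.312 Mbps × 453 s × 1.01 = 2430.4 Mb
security camera export: 5.892 Mbps × 34980 s × 1.01 = 208163.2 Mb
training video: 5.322 Mbps × 1020 s × 1.01 = 5482.7 Mb
Total: 391729.5 Mb = 48966.2 MB.
= 48.97 GB.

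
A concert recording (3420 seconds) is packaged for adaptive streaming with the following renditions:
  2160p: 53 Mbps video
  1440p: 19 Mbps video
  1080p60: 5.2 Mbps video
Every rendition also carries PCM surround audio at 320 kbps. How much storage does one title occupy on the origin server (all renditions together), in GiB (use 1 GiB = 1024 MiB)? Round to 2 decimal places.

Audio: 320 kbps = 0.320 Mbps.
Sum of rendition bitrates: (53+0.320) + (19+0.320) + (5.2+0.320) = 78.160 Mbps.
× 3420 s = 267,307 Mb = 33,413 MB = 31.12 GiB.

31.12 GiB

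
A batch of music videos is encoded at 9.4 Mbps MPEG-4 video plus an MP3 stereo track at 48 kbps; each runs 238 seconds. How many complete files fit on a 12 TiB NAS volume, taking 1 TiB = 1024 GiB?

Audio: 48 kbps = 0.048 Mbps.
Total bitrate: 9.448 Mbps.
Per item: 9.448 Mbps × 238 s = 2,249 Mb = 281.1 MB.
Capacity: 12 TiB = 105,553,116 Mb; 46941.20 items → 46941 complete.

46941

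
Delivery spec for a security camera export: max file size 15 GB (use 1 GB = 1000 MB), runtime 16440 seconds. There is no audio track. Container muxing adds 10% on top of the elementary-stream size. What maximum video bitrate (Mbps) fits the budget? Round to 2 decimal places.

6.64 Mbps

Budget: 15 GB = 120000.0 Mb.
Stream payload after overhead: 120000.0 / 1.10 = 109090.9 Mb.
Total bitrate budget: 109090.9 Mb / 16440 s = 6.636 Mbps.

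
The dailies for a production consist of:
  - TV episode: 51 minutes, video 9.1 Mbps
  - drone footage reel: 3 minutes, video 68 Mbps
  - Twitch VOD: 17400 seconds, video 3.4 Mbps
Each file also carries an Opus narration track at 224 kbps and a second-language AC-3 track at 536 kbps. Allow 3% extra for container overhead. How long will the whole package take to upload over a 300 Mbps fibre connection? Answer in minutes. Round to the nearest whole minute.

7 minutes

Audio total: 224 + 536 = 760 kbps = 0.760 Mbps.
TV episode: 9.860 Mbps × 3060 s × 1.03 = 31076.7 Mb
drone footage reel: 68.760 Mbps × 180 s × 1.03 = 12748.1 Mb
Twitch VOD: 4.160 Mbps × 17400 s × 1.03 = 74555.5 Mb
Total: 118380.4 Mb = 14797.5 MB.
At 300 Mbps: 118380.4 / 300 = 395 s ≈ 6.58 minutes.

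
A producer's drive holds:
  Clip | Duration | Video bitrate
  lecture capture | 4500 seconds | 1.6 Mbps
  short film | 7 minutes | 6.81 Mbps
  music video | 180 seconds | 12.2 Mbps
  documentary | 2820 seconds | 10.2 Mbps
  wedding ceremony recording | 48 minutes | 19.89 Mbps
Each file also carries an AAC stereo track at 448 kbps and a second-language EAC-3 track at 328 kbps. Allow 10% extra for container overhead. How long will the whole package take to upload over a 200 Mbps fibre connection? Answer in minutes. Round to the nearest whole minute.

10 minutes

Audio total: 448 + 328 = 776 kbps = 0.776 Mbps.
lecture capture: 2.376 Mbps × 4500 s × 1.10 = 11761.2 Mb
short film: 7.586 Mbps × 420 s × 1.10 = 3504.7 Mb
music video: 12.976 Mbps × 180 s × 1.10 = 2569.2 Mb
documentary: 10.976 Mbps × 2820 s × 1.10 = 34047.6 Mb
wedding ceremony recording: 20.666 Mbps × 2880 s × 1.10 = 65469.9 Mb
Total: 117352.6 Mb = 14669.1 MB.
At 200 Mbps: 117352.6 / 200 = 587 s ≈ 9.78 minutes.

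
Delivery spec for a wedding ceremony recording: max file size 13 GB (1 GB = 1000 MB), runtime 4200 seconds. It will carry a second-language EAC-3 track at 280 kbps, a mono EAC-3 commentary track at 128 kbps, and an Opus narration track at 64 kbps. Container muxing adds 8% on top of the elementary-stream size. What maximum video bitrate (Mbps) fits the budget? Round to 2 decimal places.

22.46 Mbps

Budget: 13 GB = 104000.0 Mb.
Stream payload after overhead: 104000.0 / 1.08 = 96296.3 Mb.
Total bitrate budget: 96296.3 Mb / 4200 s = 22.928 Mbps.
Audio total: 280 + 128 + 64 = 472 kbps = 0.472 Mbps.
Video: 22.928 − 0.472 = 22.456 Mbps.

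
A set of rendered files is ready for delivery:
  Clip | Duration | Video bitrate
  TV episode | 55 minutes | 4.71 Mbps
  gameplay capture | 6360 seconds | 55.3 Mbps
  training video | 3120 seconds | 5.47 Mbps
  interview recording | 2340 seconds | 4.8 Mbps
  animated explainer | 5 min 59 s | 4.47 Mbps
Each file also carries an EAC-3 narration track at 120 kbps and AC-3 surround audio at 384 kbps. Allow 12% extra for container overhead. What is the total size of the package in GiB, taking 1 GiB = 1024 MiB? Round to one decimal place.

Audio total: 120 + 384 = 504 kbps = 0.504 Mbps.
TV episode: 5.214 Mbps × 3300 s × 1.12 = 19270.9 Mb
gameplay capture: 55.804 Mbps × 6360 s × 1.12 = 397503.1 Mb
training video: 5.974 Mbps × 3120 s × 1.12 = 20875.5 Mb
interview recording: 5.304 Mbps × 2340 s × 1.12 = 13900.7 Mb
animated explainer: 4.974 Mbps × 359 s × 1.12 = 1999.9 Mb
Total: 453550.2 Mb = 56693.8 MB.
= 52.80 GiB.

52.8 GiB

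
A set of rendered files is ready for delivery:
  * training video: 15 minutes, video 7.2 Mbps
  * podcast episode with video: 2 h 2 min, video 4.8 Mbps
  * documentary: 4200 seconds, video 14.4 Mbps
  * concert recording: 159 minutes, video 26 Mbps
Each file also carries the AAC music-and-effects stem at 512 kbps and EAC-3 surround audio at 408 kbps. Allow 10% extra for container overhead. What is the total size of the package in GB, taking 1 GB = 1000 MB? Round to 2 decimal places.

Audio total: 512 + 408 = 920 kbps = 0.920 Mbps.
training video: 8.120 Mbps × 900 s × 1.10 = 8038.8 Mb
podcast episode with video: 5.720 Mbps × 7320 s × 1.10 = 46057.4 Mb
documentary: 15.320 Mbps × 4200 s × 1.10 = 70778.4 Mb
concert recording: 26.920 Mbps × 9540 s × 1.10 = 282498.5 Mb
Total: 407373.1 Mb = 50921.6 MB.
= 50.92 GB.

50.92 GB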